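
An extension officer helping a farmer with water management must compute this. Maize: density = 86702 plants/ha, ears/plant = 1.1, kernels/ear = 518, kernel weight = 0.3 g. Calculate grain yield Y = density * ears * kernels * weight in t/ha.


Y = density * ears * kernels * kw
  = 86702 * 1.1 * 518 * 0.3 g/ha
  = 14820839.88 g/ha
  = 14820.84 kg/ha = 14.82 t/ha


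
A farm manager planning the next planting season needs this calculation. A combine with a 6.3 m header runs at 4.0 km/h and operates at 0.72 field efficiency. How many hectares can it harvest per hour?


C = w * v * eta_f / 10
  = 6.3 * 4.0 * 0.72 / 10
  = 18.14 / 10
  = 1.81 ha/h


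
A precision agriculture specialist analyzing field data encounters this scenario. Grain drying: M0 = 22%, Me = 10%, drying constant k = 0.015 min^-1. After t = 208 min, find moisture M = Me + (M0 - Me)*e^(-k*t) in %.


M = Me + (M0 - Me) * e^(-k*t)
  = 10 + (22 - 10) * e^(-0.015*208)
  = 10 + 12 * e^(-3.120)
  = 10 + 12 * 0.04416
  = 10 + 0.5299
  = 10.53%


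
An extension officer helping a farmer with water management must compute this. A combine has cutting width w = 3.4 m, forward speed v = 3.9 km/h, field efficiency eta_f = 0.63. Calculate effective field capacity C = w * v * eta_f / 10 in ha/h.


C = w * v * eta_f / 10
  = 3.4 * 3.9 * 0.63 / 10
  = 8.35 / 10
  = 0.84 ha/h


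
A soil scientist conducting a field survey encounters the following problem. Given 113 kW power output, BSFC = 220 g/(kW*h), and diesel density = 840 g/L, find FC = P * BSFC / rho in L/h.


FC = P * BSFC / rho_fuel
   = 113 * 220 / 840
   = 24860 / 840
   = 29.60 L/h


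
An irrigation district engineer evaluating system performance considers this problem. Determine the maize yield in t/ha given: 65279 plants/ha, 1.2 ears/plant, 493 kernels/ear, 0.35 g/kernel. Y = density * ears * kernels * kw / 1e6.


Y = density * ears * kernels * kw
  = 65279 * 1.2 * 493 * 0.35 g/ha
  = 13516669.74 g/ha
  = 13516.67 kg/ha = 13.52 t/ha


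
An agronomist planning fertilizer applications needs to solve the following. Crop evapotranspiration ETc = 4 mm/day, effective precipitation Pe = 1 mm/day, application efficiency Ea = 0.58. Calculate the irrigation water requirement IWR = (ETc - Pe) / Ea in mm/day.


IWR = (ETc - Pe) / Ea
    = (4 - 1) / 0.58
    = 3 / 0.58
    = 5.17 mm/day


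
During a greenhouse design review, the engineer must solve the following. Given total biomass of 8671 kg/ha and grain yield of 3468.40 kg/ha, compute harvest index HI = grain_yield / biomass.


HI = grain_yield / biomass
   = 3468.40 / 8671
   = 0.40


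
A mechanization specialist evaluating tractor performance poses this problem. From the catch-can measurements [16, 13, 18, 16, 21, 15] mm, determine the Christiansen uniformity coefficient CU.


xbar = 99 / 6 = 16.500
sum|xi - xbar| = 12
CU = 100 * (1 - 12 / (6 * 16.500))
   = 100 * (1 - 0.1212)
   = 87.88%


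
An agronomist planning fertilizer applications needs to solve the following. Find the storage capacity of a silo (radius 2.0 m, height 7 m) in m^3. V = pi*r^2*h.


V = pi * r^2 * h
  = pi * 2.0^2 * 7
  = pi * 4 * 7
  = 87.96 m^3


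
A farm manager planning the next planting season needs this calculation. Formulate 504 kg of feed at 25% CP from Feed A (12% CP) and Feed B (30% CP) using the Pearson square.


parts_A = CP_b - target = 30 - 25 = 5
parts_B = target - CP_a = 25 - 12 = 13
total_parts = 5 + 13 = 18
Feed A = 504 * 5 / 18 = 140 kg
Feed B = 504 * 13 / 18 = 364 kg

140 kg


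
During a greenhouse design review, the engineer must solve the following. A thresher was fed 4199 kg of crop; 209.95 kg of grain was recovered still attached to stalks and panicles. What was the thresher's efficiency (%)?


eta = (total - unthreshed) / total * 100
    = (4199 - 209.95) / 4199 * 100
    = 3989.05 / 4199 * 100
    = 95%


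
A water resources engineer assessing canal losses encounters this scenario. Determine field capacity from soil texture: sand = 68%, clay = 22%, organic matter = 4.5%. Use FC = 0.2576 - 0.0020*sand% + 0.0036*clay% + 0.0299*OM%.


FC = 0.2576 - 0.0020*68 + 0.0036*22 + 0.0299*4.5
   = 0.2576 - 0.1360 + 0.0792 + 0.1346
   = 0.3354


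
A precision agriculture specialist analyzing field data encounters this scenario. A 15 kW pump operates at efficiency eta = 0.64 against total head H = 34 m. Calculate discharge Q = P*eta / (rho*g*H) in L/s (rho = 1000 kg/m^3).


Q = (P * 1000 * eta) / (rho * g * H)
  = (15 * 1000 * 0.64) / (1000 * 9.81 * 34)
  = 9600 / 333540
  = 0.02878 m^3/s = 28.78 L/s


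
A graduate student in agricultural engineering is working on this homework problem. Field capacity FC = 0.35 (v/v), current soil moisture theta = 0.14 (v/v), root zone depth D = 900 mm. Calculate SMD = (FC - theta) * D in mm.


SMD = (FC - theta) * D
    = (0.35 - 0.14) * 900
    = 0.210 * 900
    = 189 mm


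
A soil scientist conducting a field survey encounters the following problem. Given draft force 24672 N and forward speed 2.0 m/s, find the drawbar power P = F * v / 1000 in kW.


P = F * v / 1000
  = 24672 * 2.0 / 1000
  = 49344 / 1000
  = 49.34 kW


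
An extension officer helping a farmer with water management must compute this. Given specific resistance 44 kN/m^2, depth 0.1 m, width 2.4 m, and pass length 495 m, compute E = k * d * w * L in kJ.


E = k * d * w * L
  = 44 * 0.1 * 2.4 * 495
  = 5227.20 kJ


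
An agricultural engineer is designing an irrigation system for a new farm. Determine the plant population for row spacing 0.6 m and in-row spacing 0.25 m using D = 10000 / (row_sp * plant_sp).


D = 10000 / (row_sp * plant_sp)
  = 10000 / (0.6 * 0.25)
  = 10000 / 0.1500
  = 66666.67 plants/ha


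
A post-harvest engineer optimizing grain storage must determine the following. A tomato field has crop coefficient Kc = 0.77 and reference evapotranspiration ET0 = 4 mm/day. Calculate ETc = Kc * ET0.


ETc = Kc * ET0
    = 0.77 * 4
    = 3.08 mm/day


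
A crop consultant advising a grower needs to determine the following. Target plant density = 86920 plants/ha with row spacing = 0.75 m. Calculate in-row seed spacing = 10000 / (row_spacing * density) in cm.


spacing = 10000 / (row_sp * density)
        = 10000 / (0.75 * 86920)
        = 10000 / 65190
        = 0.15340 m = 15.34 cm


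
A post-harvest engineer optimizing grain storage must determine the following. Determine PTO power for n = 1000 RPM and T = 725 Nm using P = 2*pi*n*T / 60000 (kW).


P = 2*pi*n*T / 60000
  = 2*pi * 1000 * 725 / 60000
  = 4555309.35 / 60000
  = 75.92 kW


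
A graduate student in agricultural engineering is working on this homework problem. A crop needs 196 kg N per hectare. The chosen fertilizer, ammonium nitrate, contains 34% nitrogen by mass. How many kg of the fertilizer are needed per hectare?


Rate = N_required / (N_content / 100)
     = 196 / (34 / 100)
     = 196 / 0.34
     = 576.47 kg/ha


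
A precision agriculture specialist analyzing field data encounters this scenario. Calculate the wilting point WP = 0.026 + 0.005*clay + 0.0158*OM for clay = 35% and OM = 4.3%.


WP = 0.026 + 0.005*35 + 0.0158*4.3
   = 0.026 + 0.1750 + 0.0679
   = 0.2689


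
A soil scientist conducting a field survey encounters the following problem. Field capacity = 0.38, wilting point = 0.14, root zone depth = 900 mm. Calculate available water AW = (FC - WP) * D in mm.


AW = (FC - WP) * D
   = (0.38 - 0.14) * 900
   = 0.24 * 900
   = 216 mm


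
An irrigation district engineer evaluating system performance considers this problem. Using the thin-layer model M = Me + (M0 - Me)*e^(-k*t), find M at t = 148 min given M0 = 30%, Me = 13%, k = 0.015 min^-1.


M = Me + (M0 - Me) * e^(-k*t)
  = 13 + (30 - 13) * e^(-0.015*148)
  = 13 + 17 * e^(-2.220)
  = 13 + 17 * 0.10861
  = 13 + 1.8464
  = 14.85%


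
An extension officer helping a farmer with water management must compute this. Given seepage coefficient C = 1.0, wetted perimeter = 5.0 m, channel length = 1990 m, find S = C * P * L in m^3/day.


S = C * P * L
  = 1.0 * 5.0 * 1990
  = 9950 m^3/day


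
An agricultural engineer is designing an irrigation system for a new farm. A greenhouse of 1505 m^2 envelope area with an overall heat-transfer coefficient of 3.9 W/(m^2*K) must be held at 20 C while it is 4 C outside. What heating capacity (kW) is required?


dT = 20 - (4) = 16 K
Q = U * A * dT
  = 3.9 * 1505 * 16
  = 93912 W = 93.91 kW


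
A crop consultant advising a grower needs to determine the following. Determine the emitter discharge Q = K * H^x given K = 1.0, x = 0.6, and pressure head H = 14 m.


Q = K * H^x
  = 1.0 * 14^0.6
  = 1.0 * 4.8717
  = 4.87 L/h


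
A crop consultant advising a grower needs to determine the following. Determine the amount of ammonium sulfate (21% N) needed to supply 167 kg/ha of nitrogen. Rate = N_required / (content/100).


Rate = N_required / (N_content / 100)
     = 167 / (21 / 100)
     = 167 / 0.21
     = 795.24 kg/ha


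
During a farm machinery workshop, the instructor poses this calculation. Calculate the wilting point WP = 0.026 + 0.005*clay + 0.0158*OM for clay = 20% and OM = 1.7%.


WP = 0.026 + 0.005*20 + 0.0158*1.7
   = 0.026 + 0.1000 + 0.0269
   = 0.1529


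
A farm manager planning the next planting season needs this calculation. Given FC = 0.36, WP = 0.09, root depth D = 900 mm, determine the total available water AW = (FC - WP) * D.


AW = (FC - WP) * D
   = (0.36 - 0.09) * 900
   = 0.27 * 900
   = 243 mm


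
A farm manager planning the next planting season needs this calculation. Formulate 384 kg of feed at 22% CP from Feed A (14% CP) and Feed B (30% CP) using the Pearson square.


parts_A = CP_b - target = 30 - 22 = 8
parts_B = target - CP_a = 22 - 14 = 8
total_parts = 8 + 8 = 16
Feed A = 384 * 8 / 16 = 192 kg
Feed B = 384 * 8 / 16 = 192 kg


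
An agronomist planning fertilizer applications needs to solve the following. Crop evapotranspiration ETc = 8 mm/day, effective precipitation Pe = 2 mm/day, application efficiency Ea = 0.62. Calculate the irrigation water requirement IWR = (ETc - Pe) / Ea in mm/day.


IWR = (ETc - Pe) / Ea
    = (8 - 2) / 0.62
    = 6 / 0.62
    = 9.68 mm/day


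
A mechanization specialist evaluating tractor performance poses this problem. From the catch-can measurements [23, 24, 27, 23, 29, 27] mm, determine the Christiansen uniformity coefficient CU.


xbar = 153 / 6 = 25.500
sum|xi - xbar| = 13
CU = 100 * (1 - 13 / (6 * 25.500))
   = 100 * (1 - 0.0850)
   = 91.50%


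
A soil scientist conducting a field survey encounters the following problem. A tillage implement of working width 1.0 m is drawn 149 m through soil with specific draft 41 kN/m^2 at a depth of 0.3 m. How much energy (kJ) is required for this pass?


E = k * d * w * L
  = 41 * 0.3 * 1.0 * 149
  = 1832.70 kJ


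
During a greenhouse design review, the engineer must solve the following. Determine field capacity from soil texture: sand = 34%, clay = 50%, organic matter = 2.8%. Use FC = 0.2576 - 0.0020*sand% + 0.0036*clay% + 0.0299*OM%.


FC = 0.2576 - 0.0020*34 + 0.0036*50 + 0.0299*2.8
   = 0.2576 - 0.0680 + 0.1800 + 0.0837
   = 0.4533


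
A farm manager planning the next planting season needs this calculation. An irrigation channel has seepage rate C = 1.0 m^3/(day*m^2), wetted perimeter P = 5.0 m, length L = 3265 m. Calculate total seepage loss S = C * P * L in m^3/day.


S = C * P * L
  = 1.0 * 5.0 * 3265
  = 16325 m^3/day


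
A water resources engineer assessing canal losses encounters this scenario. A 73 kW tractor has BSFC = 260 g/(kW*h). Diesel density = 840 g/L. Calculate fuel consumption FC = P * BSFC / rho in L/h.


FC = P * BSFC / rho_fuel
   = 73 * 260 / 840
   = 18980 / 840
   = 22.60 L/h


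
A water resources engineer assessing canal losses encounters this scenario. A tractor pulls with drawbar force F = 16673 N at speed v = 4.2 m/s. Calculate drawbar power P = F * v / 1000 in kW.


P = F * v / 1000
  = 16673 * 4.2 / 1000
  = 70026.60 / 1000
  = 70.03 kW


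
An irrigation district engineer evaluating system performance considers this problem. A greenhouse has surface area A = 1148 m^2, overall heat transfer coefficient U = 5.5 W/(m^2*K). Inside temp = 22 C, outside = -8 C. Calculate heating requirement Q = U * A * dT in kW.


dT = 22 - (-8) = 30 K
Q = U * A * dT
  = 5.5 * 1148 * 30
  = 189420 W = 189.42 kW


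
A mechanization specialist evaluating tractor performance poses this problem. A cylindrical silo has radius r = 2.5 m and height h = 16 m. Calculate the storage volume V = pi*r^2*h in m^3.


V = pi * r^2 * h
  = pi * 2.5^2 * 16
  = pi * 6.25 * 16
  = 314.16 m^3


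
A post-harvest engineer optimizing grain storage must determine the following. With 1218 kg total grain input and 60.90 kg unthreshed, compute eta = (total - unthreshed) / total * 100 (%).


eta = (total - unthreshed) / total * 100
    = (1218 - 60.90) / 1218 * 100
    = 1157.10 / 1218 * 100
    = 95%


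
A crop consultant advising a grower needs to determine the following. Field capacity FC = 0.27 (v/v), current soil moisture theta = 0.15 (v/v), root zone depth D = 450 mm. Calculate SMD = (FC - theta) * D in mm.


SMD = (FC - theta) * D
    = (0.27 - 0.15) * 450
    = 0.120 * 450
    = 54 mm


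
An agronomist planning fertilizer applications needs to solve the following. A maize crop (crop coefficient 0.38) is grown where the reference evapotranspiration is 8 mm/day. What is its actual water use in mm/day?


ETc = Kc * ET0
    = 0.38 * 8
    = 3.04 mm/day


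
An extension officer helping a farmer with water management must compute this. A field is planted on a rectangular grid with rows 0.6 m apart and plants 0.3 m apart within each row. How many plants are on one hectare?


D = 10000 / (row_sp * plant_sp)
  = 10000 / (0.6 * 0.3)
  = 10000 / 0.1800
  = 55555.56 plants/ha


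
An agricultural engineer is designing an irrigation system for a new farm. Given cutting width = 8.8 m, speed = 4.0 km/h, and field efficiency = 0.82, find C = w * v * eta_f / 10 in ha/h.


C = w * v * eta_f / 10
  = 8.8 * 4.0 * 0.82 / 10
  = 28.86 / 10
  = 2.89 ha/h


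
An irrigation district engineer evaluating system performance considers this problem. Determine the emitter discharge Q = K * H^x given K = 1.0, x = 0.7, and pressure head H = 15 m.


Q = K * H^x
  = 1.0 * 15^0.7
  = 1.0 * 6.6568
  = 6.66 L/h


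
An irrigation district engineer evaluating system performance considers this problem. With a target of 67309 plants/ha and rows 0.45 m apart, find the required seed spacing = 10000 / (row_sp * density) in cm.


spacing = 10000 / (row_sp * density)
        = 10000 / (0.45 * 67309)
        = 10000 / 30289.05
        = 0.33015 m = 33.02 cm


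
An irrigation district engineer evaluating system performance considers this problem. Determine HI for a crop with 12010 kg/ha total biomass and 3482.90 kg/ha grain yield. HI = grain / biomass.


HI = grain_yield / biomass
   = 3482.90 / 12010
   = 0.29


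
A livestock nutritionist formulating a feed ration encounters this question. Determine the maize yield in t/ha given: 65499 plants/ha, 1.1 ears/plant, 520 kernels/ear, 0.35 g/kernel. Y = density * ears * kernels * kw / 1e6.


Y = density * ears * kernels * kw
  = 65499 * 1.1 * 520 * 0.35 g/ha
  = 13112899.80 g/ha
  = 13112.90 kg/ha = 13.11 t/ha


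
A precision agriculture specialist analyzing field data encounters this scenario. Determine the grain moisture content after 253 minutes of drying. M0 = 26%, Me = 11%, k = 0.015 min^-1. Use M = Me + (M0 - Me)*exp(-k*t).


M = Me + (M0 - Me) * e^(-k*t)
  = 11 + (26 - 11) * e^(-0.015*253)
  = 11 + 15 * e^(-3.795)
  = 11 + 15 * 0.02248
  = 11 + 0.3372
  = 11.34%


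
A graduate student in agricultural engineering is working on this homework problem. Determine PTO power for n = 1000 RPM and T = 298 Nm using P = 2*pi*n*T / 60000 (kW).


P = 2*pi*n*T / 60000
  = 2*pi * 1000 * 298 / 60000
  = 1872389.22 / 60000
  = 31.21 kW


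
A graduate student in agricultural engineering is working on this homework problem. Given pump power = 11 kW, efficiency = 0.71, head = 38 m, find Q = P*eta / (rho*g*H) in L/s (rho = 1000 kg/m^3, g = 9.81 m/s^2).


Q = (P * 1000 * eta) / (rho * g * H)
  = (11 * 1000 * 0.71) / (1000 * 9.81 * 38)
  = 7810 / 372780
  = 0.02095 m^3/s = 20.95 L/s


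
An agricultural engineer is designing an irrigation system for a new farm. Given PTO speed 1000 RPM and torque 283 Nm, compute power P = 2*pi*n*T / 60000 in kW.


P = 2*pi*n*T / 60000
  = 2*pi * 1000 * 283 / 60000
  = 1778141.44 / 60000
  = 29.64 kW


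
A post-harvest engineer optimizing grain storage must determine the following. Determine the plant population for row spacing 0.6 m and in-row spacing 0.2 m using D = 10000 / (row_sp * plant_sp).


D = 10000 / (row_sp * plant_sp)
  = 10000 / (0.6 * 0.2)
  = 10000 / 0.1200
  = 83333.33 plants/ha


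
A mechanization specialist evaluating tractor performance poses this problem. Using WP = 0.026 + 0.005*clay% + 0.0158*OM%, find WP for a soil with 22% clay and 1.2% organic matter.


WP = 0.026 + 0.005*22 + 0.0158*1.2
   = 0.026 + 0.1100 + 0.0190
   = 0.1550


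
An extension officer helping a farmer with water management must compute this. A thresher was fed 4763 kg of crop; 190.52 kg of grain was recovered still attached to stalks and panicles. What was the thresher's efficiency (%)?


eta = (total - unthreshed) / total * 100
    = (4763 - 190.52) / 4763 * 100
    = 4572.48 / 4763 * 100
    = 96%


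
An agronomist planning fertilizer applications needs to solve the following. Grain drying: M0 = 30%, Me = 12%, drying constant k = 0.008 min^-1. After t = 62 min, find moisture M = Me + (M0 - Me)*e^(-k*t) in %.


M = Me + (M0 - Me) * e^(-k*t)
  = 12 + (30 - 12) * e^(-0.008*62)
  = 12 + 18 * e^(-0.496)
  = 12 + 18 * 0.60896
  = 12 + 10.9613
  = 22.96%


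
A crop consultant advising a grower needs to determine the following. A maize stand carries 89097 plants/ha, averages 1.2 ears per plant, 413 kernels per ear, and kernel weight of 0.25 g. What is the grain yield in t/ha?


Y = density * ears * kernels * kw
  = 89097 * 1.2 * 413 * 0.25 g/ha
  = 11039118.30 g/ha
  = 11039.12 kg/ha = 11.04 t/ha


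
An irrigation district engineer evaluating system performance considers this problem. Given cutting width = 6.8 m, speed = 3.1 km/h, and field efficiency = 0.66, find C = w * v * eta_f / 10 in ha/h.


C = w * v * eta_f / 10
  = 6.8 * 3.1 * 0.66 / 10
  = 13.91 / 10
  = 1.39 ha/h


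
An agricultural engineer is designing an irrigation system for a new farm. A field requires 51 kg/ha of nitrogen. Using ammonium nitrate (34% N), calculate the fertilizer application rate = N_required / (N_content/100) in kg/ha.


Rate = N_required / (N_content / 100)
     = 51 / (34 / 100)
     = 51 / 0.34
     = 150 kg/ha


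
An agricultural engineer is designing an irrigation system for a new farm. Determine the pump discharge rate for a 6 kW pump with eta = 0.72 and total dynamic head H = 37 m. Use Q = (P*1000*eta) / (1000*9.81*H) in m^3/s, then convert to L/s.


Q = (P * 1000 * eta) / (rho * g * H)
  = (6 * 1000 * 0.72) / (1000 * 9.81 * 37)
  = 4320 / 362970
  = 0.01190 m^3/s = 11.90 L/s


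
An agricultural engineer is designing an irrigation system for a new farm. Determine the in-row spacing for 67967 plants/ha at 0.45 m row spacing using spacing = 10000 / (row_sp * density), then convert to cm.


spacing = 10000 / (row_sp * density)
        = 10000 / (0.45 * 67967)
        = 10000 / 30585.15
        = 0.32696 m = 32.70 cm


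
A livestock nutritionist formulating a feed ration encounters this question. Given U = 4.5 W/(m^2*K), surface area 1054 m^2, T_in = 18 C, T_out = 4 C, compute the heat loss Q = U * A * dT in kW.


dT = 18 - (4) = 14 K
Q = U * A * dT
  = 4.5 * 1054 * 14
  = 66402 W = 66.40 kW


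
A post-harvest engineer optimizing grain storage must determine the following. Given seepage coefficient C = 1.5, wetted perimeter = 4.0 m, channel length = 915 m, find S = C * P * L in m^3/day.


S = C * P * L
  = 1.5 * 4.0 * 915
  = 5490 m^3/day


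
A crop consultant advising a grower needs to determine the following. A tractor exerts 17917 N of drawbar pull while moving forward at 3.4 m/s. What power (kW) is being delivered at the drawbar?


P = F * v / 1000
  = 17917 * 3.4 / 1000
  = 60917.80 / 1000
  = 60.92 kW


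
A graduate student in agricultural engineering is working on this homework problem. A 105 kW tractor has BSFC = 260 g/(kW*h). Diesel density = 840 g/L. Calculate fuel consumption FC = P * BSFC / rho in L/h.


FC = P * BSFC / rho_fuel
   = 105 * 260 / 840
   = 27300 / 840
   = 32.50 L/h


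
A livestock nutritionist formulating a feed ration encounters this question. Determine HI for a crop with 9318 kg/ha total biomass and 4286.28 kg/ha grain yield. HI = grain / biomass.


HI = grain_yield / biomass
   = 4286.28 / 9318
   = 0.46


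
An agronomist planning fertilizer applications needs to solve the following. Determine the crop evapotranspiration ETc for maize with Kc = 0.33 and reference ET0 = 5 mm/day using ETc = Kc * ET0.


ETc = Kc * ET0
    = 0.33 * 5
    = 1.65 mm/day


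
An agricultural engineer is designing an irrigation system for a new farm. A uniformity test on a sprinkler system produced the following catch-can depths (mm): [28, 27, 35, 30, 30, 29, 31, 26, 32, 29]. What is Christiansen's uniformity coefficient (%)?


xbar = 297 / 10 = 29.700
sum|xi - xbar| = 19
CU = 100 * (1 - 19 / (10 * 29.700))
   = 100 * (1 - 0.0640)
   = 93.60%


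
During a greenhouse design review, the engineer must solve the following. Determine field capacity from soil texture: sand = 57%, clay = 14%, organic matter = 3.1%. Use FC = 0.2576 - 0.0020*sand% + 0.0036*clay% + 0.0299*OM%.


FC = 0.2576 - 0.0020*57 + 0.0036*14 + 0.0299*3.1
   = 0.2576 - 0.1140 + 0.0504 + 0.0927
   = 0.2867


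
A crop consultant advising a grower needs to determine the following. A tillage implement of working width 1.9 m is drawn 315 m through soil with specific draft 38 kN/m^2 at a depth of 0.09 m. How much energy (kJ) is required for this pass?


E = k * d * w * L
  = 38 * 0.09 * 1.9 * 315
  = 2046.87 kJ


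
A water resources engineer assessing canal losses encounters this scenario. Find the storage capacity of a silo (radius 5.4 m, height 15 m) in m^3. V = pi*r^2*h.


V = pi * r^2 * h
  = pi * 5.4^2 * 15
  = pi * 29.16 * 15
  = 1374.13 m^3


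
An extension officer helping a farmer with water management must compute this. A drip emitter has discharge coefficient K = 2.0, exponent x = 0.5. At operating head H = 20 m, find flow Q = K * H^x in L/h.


Q = K * H^x
  = 2.0 * 20^0.5
  = 2.0 * 4.4721
  = 8.94 L/h


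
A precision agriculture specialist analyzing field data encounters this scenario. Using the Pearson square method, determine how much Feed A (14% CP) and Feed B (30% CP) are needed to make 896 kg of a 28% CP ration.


parts_A = CP_b - target = 30 - 28 = 2
parts_B = target - CP_a = 28 - 14 = 14
total_parts = 2 + 14 = 16
Feed A = 896 * 2 / 16 = 112 kg
Feed B = 896 * 14 / 16 = 784 kg

112 kg


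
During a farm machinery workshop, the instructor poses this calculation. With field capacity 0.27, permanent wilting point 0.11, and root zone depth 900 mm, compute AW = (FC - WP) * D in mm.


AW = (FC - WP) * D
   = (0.27 - 0.11) * 900
   = 0.16 * 900
   = 144 mm


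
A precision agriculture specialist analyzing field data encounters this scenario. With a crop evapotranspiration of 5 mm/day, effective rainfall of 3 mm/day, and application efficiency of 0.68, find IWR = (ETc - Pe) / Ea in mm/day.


IWR = (ETc - Pe) / Ea
    = (5 - 3) / 0.68
    = 2 / 0.68
    = 2.94 mm/day


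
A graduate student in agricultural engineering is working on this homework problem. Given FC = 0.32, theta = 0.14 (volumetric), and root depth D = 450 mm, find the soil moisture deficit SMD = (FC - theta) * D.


SMD = (FC - theta) * D
    = (0.32 - 0.14) * 450
    = 0.180 * 450
    = 81 mm


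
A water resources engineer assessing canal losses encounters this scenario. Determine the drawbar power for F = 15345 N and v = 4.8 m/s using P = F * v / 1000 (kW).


P = F * v / 1000
  = 15345 * 4.8 / 1000
  = 73656 / 1000
  = 73.66 kW


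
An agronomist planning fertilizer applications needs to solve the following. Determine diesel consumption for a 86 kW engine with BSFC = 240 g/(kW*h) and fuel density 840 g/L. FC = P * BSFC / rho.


FC = P * BSFC / rho_fuel
   = 86 * 240 / 840
   = 20640 / 840
   = 24.57 L/h


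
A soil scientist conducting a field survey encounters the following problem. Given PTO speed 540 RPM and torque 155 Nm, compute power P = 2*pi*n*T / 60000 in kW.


P = 2*pi*n*T / 60000
  = 2*pi * 540 * 155 / 60000
  = 525902.61 / 60000
  = 8.77 kW


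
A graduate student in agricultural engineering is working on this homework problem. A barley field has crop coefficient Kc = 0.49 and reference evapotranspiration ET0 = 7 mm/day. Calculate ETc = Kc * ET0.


ETc = Kc * ET0
    = 0.49 * 7
    = 3.43 mm/day


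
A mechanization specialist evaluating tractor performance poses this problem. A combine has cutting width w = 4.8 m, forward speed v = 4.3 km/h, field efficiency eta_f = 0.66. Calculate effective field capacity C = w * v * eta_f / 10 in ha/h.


C = w * v * eta_f / 10
  = 4.8 * 4.3 * 0.66 / 10
  = 13.62 / 10
  = 1.36 ha/h


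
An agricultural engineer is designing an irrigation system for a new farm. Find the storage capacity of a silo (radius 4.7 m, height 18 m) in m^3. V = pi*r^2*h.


V = pi * r^2 * h
  = pi * 4.7^2 * 18
  = pi * 22.09 * 18
  = 1249.16 m^3


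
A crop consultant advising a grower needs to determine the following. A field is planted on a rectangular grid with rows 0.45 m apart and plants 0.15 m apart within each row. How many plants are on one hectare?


D = 10000 / (row_sp * plant_sp)
  = 10000 / (0.45 * 0.15)
  = 10000 / 0.0675
  = 148148.15 plants/ha


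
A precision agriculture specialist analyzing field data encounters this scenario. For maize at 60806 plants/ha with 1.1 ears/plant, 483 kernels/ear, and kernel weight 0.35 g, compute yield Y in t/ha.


Y = density * ears * kernels * kw
  = 60806 * 1.1 * 483 * 0.35 g/ha
  = 11307179.73 g/ha
  = 11307.18 kg/ha = 11.31 t/ha


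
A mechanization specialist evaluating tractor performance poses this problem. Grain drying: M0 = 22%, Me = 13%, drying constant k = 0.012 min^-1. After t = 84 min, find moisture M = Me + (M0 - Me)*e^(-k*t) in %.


M = Me + (M0 - Me) * e^(-k*t)
  = 13 + (22 - 13) * e^(-0.012*84)
  = 13 + 9 * e^(-1.008)
  = 13 + 9 * 0.36495
  = 13 + 3.2845
  = 16.28%


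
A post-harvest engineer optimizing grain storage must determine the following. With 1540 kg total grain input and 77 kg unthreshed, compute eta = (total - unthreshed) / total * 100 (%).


eta = (total - unthreshed) / total * 100
    = (1540 - 77) / 1540 * 100
    = 1463 / 1540 * 100
    = 95%


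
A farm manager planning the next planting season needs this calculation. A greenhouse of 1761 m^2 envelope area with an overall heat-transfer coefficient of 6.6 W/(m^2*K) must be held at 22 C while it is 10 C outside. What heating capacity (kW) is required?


dT = 22 - (10) = 12 K
Q = U * A * dT
  = 6.6 * 1761 * 12
  = 139471.20 W = 139.47 kW


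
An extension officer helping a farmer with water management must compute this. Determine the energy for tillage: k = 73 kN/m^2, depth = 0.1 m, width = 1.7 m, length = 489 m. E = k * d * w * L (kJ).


E = k * d * w * L
  = 73 * 0.1 * 1.7 * 489
  = 6068.49 kJ


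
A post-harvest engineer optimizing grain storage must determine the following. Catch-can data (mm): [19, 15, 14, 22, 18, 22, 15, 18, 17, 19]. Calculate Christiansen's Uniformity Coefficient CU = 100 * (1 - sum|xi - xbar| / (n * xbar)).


xbar = 179 / 10 = 17.900
sum|xi - xbar| = 21.200
CU = 100 * (1 - 21.200 / (10 * 17.900))
   = 100 * (1 - 0.1184)
   = 88.16%


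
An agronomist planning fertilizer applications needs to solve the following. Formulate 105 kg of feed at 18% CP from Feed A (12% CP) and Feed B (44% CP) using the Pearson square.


parts_A = CP_b - target = 44 - 18 = 26
parts_B = target - CP_a = 18 - 12 = 6
total_parts = 26 + 6 = 32
Feed A = 105 * 26 / 32 = 85.31 kg
Feed B = 105 * 6 / 32 = 19.69 kg

85.31 kg


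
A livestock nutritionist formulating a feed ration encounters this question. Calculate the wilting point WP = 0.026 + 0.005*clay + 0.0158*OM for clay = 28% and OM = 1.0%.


WP = 0.026 + 0.005*28 + 0.0158*1.0
   = 0.026 + 0.1400 + 0.0158
   = 0.1818


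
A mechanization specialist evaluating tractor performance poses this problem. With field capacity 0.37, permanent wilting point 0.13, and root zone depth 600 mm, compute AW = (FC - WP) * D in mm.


AW = (FC - WP) * D
   = (0.37 - 0.13) * 600
   = 0.24 * 600
   = 144 mm


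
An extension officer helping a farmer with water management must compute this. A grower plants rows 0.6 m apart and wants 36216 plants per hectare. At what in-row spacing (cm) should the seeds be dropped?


spacing = 10000 / (row_sp * density)
        = 10000 / (0.6 * 36216)
        = 10000 / 21729.60
        = 0.46020 m = 46.02 cm


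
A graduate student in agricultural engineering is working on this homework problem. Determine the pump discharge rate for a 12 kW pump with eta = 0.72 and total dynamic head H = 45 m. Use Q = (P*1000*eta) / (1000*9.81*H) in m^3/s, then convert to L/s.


Q = (P * 1000 * eta) / (rho * g * H)
  = (12 * 1000 * 0.72) / (1000 * 9.81 * 45)
  = 8640 / 441450
  = 0.01957 m^3/s = 19.57 L/s


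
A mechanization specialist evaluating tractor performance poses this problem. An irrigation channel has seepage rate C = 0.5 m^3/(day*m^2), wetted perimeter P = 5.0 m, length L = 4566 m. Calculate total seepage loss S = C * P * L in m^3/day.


S = C * P * L
  = 0.5 * 5.0 * 4566
  = 11415 m^3/day


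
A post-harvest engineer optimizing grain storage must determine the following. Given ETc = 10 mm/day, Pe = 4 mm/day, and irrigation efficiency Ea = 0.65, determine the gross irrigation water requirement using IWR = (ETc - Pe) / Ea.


IWR = (ETc - Pe) / Ea
    = (10 - 4) / 0.65
    = 6 / 0.65
    = 9.23 mm/day


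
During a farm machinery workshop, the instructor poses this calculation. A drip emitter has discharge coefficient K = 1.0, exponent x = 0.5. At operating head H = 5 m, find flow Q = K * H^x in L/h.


Q = K * H^x
  = 1.0 * 5^0.5
  = 1.0 * 2.2361
  = 2.24 L/h


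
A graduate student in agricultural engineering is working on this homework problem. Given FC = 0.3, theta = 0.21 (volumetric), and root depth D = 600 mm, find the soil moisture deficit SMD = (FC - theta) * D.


SMD = (FC - theta) * D
    = (0.3 - 0.21) * 600
    = 0.090 * 600
    = 54 mm


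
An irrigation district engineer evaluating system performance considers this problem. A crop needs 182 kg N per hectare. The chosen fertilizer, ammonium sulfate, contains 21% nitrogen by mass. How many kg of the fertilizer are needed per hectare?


Rate = N_required / (N_content / 100)
     = 182 / (21 / 100)
     = 182 / 0.21
     = 866.67 kg/ha


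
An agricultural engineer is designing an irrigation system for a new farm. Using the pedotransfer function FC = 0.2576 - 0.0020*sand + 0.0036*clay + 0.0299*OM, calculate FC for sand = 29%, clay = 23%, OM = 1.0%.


FC = 0.2576 - 0.0020*29 + 0.0036*23 + 0.0299*1.0
   = 0.2576 - 0.0580 + 0.0828 + 0.0299
   = 0.3123


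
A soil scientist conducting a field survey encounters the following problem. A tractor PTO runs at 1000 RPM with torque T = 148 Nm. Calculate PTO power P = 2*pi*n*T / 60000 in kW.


P = 2*pi*n*T / 60000
  = 2*pi * 1000 * 148 / 60000
  = 929911.43 / 60000
  = 15.50 kW


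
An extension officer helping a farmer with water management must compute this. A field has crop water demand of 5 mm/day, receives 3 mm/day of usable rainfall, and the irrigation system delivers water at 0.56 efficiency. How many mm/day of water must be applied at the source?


IWR = (ETc - Pe) / Ea
    = (5 - 3) / 0.56
    = 2 / 0.56
    = 3.57 mm/day


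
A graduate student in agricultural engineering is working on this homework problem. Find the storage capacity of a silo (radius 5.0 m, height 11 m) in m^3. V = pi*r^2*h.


V = pi * r^2 * h
  = pi * 5.0^2 * 11
  = pi * 25 * 11
  = 863.94 m^3


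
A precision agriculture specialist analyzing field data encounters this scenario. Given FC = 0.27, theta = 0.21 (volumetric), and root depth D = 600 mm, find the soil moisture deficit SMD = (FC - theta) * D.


SMD = (FC - theta) * D
    = (0.27 - 0.21) * 600
    = 0.060 * 600
    = 36 mm


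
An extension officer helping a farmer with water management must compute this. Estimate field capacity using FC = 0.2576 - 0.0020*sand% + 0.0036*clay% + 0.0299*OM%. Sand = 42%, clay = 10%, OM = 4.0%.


FC = 0.2576 - 0.0020*42 + 0.0036*10 + 0.0299*4.0
   = 0.2576 - 0.0840 + 0.0360 + 0.1196
   = 0.3292


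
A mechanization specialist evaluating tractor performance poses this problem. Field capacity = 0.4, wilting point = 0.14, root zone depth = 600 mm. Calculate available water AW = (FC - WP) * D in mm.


AW = (FC - WP) * D
   = (0.4 - 0.14) * 600
   = 0.26 * 600
   = 156 mm


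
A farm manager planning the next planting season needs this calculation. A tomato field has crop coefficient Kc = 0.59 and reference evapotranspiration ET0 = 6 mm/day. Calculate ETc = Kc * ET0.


ETc = Kc * ET0
    = 0.59 * 6
    = 3.54 mm/day


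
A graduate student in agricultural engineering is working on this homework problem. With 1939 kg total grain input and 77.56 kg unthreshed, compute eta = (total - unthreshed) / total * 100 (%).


eta = (total - unthreshed) / total * 100
    = (1939 - 77.56) / 1939 * 100
    = 1861.44 / 1939 * 100
    = 96%


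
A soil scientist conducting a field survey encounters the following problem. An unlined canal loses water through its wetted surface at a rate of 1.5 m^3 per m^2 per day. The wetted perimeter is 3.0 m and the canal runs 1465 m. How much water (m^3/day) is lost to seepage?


S = C * P * L
  = 1.5 * 3.0 * 1465
  = 6592.50 m^3/day


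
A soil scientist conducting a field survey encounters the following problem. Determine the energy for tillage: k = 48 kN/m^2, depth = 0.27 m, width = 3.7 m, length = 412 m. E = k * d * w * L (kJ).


E = k * d * w * L
  = 48 * 0.27 * 3.7 * 412
  = 19756.22 kJ


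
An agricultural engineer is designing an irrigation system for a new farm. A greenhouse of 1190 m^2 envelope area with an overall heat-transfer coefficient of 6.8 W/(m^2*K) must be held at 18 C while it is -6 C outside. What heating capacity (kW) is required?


dT = 18 - (-6) = 24 K
Q = U * A * dT
  = 6.8 * 1190 * 24
  = 194208 W = 194.21 kW


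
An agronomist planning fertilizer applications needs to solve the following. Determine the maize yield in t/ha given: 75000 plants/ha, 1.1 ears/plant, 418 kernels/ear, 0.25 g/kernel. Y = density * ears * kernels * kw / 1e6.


Y = density * ears * kernels * kw
  = 75000 * 1.1 * 418 * 0.25 g/ha
  = 8621250 g/ha
  = 8621.25 kg/ha = 8.62 t/ha


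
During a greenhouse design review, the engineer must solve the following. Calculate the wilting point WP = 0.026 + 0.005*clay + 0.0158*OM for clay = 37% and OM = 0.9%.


WP = 0.026 + 0.005*37 + 0.0158*0.9
   = 0.026 + 0.1850 + 0.0142
   = 0.2252


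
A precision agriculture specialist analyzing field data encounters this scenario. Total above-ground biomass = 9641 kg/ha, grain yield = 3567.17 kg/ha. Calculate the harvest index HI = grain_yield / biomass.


HI = grain_yield / biomass
   = 3567.17 / 9641
   = 0.37


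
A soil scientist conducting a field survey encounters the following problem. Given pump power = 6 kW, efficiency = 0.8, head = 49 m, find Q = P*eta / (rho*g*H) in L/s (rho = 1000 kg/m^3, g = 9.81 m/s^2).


Q = (P * 1000 * eta) / (rho * g * H)
  = (6 * 1000 * 0.8) / (1000 * 9.81 * 49)
  = 4800 / 480690
  = 0.00999 m^3/s = 9.99 L/s


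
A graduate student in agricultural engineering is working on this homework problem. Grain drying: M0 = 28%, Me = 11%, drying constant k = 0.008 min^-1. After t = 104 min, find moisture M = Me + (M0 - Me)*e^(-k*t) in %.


M = Me + (M0 - Me) * e^(-k*t)
  = 11 + (28 - 11) * e^(-0.008*104)
  = 11 + 17 * e^(-0.832)
  = 11 + 17 * 0.43518
  = 11 + 7.3980
  = 18.40%


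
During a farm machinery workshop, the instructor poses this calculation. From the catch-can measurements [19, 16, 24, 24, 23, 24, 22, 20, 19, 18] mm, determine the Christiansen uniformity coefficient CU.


xbar = 209 / 10 = 20.900
sum|xi - xbar| = 25
CU = 100 * (1 - 25 / (10 * 20.900))
   = 100 * (1 - 0.1196)
   = 88.04%


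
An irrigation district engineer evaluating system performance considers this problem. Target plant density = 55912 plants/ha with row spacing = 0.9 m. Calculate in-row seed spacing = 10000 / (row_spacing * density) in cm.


spacing = 10000 / (row_sp * density)
        = 10000 / (0.9 * 55912)
        = 10000 / 50320.80
        = 0.19872 m = 19.87 cm


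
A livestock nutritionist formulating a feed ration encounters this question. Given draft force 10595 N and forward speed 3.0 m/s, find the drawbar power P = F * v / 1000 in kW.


P = F * v / 1000
  = 10595 * 3.0 / 1000
  = 31785 / 1000
  = 31.79 kW


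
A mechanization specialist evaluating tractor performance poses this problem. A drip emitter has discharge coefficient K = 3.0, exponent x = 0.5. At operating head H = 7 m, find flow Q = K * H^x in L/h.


Q = K * H^x
  = 3.0 * 7^0.5
  = 3.0 * 2.6458
  = 7.94 L/h


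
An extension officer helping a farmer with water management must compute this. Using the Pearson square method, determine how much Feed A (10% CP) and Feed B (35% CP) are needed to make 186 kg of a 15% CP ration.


parts_A = CP_b - target = 35 - 15 = 20
parts_B = target - CP_a = 15 - 10 = 5
total_parts = 20 + 5 = 25
Feed A = 186 * 20 / 25 = 148.80 kg
Feed B = 186 * 5 / 25 = 37.20 kg

148.80 kg


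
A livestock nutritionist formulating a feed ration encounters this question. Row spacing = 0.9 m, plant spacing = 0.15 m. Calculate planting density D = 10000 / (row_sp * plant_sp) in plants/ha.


D = 10000 / (row_sp * plant_sp)
  = 10000 / (0.9 * 0.15)
  = 10000 / 0.1350
  = 74074.07 plants/ha


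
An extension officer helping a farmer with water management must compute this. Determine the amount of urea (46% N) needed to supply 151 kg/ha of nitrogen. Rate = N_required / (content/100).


Rate = N_required / (N_content / 100)
     = 151 / (46 / 100)
     = 151 / 0.46
     = 328.26 kg/ha


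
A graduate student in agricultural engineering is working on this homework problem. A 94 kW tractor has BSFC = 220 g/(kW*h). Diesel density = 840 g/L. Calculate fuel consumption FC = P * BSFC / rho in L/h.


FC = P * BSFC / rho_fuel
   = 94 * 220 / 840
   = 20680 / 840
   = 24.62 L/h


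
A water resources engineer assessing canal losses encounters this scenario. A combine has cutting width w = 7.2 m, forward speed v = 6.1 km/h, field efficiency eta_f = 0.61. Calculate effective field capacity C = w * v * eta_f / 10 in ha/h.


C = w * v * eta_f / 10
  = 7.2 * 6.1 * 0.61 / 10
  = 26.79 / 10
  = 2.68 ha/h


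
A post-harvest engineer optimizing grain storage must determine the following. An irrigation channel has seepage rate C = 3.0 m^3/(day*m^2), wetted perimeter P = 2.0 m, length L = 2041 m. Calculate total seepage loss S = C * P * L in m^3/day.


S = C * P * L
  = 3.0 * 2.0 * 2041
  = 12246 m^3/day


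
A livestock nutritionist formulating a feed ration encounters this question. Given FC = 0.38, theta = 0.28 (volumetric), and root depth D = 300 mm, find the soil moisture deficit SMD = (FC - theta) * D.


SMD = (FC - theta) * D
    = (0.38 - 0.28) * 300
    = 0.100 * 300
    = 30 mm
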